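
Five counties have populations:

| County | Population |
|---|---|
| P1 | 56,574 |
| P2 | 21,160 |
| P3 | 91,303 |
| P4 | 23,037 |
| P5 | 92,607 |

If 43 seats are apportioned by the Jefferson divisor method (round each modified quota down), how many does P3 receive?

14

Standard divisor 284681/43 ≈ 6620.488; standard quotas: P1 8.545, P2 3.196, P3 13.791, P4 3.480, P5 13.988.
Rounding down gives 8, 3, 13, 3, 13 = 40 seats, so the divisor must be adjusted.
With modified divisor 6200: modified quotas P1 9.125, P2 3.413, P3 14.726, P4 3.716, P5 14.937.
Rounding down: P1 9, P2 3, P3 14, P4 3, P5 14 (total 43).
P3 receives 14.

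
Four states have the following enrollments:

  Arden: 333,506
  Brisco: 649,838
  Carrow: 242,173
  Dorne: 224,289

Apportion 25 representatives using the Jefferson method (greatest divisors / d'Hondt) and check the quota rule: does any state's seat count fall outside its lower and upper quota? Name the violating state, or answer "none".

none

Standard quotas: Arden 5.751, Brisco 11.206, Carrow 4.176, Dorne 3.868.
Jefferson allocation: Arden 6, Brisco 11, Carrow 4, Dorne 4.
Every allocation lies between the lower and upper quota.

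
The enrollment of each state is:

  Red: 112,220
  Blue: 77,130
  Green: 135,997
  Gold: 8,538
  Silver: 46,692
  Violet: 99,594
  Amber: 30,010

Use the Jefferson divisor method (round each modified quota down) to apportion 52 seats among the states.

Red: 12, Blue: 8, Green: 14, Gold: 0, Silver: 5, Violet: 10, Amber: 3

Standard divisor 510181/52 ≈ 9811.173; standard quotas: Red 11.438, Blue 7.861, Green 13.861, Gold 0.870, Silver 4.759, Violet 10.151, Amber 3.059.
Rounding down gives 11, 7, 13, 0, 4, 10, 3 = 48 seats, so the divisor must be adjusted.
With modified divisor 9200: modified quotas Red 12.198, Blue 8.384, Green 14.782, Gold 0.928, Silver 5.075, Violet 10.825, Amber 3.262.
Rounding down: Red 12, Blue 8, Green 14, Gold 0, Silver 5, Violet 10, Amber 3 (total 52).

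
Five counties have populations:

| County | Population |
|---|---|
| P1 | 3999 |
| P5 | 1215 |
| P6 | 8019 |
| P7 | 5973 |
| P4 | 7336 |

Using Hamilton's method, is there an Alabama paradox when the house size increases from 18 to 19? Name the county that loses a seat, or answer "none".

none

At 18 seats: P1 3, P5 1, P6 5, P7 4, P4 5.
At 19 seats: P1 3, P5 1, P6 6, P7 4, P4 5.
No county's allocation decreased.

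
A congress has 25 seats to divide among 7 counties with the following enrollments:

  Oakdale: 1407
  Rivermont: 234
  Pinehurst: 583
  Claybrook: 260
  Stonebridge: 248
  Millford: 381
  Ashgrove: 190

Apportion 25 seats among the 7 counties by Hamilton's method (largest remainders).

Oakdale 11, Rivermont 2, Pinehurst 4, Claybrook 2, Stonebridge 2, Millford 3, Ashgrove 1

Total 3303; standard divisor 3303/25 ≈ 132.12.
Standard quotas: Oakdale 10.649, Rivermont 1.771, Pinehurst 4.413, Claybrook 1.968, Stonebridge 1.877, Millford 2.884, Ashgrove 1.438.
Lower quotas: Oakdale 10, Rivermont 1, Pinehurst 4, Claybrook 1, Stonebridge 1, Millford 2, Ashgrove 1 (sum 20, leaving 5 seats).
Remainders in descending order: Claybrook 0.968, Millford 0.884, Stonebridge 0.877, Rivermont 0.771, Oakdale 0.649, Ashgrove 0.438, Pinehurst 0.413.
The surplus seats go to Claybrook, Millford, Stonebridge, Rivermont, Oakdale.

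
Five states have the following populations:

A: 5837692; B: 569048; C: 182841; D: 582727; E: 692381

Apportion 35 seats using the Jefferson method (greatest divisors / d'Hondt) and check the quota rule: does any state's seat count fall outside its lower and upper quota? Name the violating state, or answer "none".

Standard quotas: A 25.979, B 2.532, C 0.814, D 2.593, E 3.081.
Jefferson allocation: A 28, B 2, C 0, D 2, E 3.
A has quota 25.979 (lower 25, upper 26) but receives 28 — outside the quota interval.

A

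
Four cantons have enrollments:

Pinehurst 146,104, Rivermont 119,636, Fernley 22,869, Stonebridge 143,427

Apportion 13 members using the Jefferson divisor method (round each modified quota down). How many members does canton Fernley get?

0

Standard divisor 432036/13 ≈ 33233.538; standard quotas: Pinehurst 4.396, Rivermont 3.600, Fernley 0.688, Stonebridge 4.316.
Rounding down gives 4, 3, 0, 4 = 11 seats, so the divisor must be adjusted.
With modified divisor 29000: modified quotas Pinehurst 5.038, Rivermont 4.125, Fernley 0.789, Stonebridge 4.946.
Rounding down: Pinehurst 5, Rivermont 4, Fernley 0, Stonebridge 4 (total 13).
Fernley receives 0.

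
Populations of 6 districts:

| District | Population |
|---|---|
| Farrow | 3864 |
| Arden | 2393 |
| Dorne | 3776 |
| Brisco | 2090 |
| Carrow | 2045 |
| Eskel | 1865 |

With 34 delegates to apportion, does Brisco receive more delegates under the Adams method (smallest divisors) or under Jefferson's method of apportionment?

Adams: Farrow 8, Arden 5, Dorne 8, Brisco 5, Carrow 4, Eskel 4.
Jefferson: Farrow 9, Arden 5, Dorne 8, Brisco 4, Carrow 4, Eskel 4.
Brisco gets 5 under Adams and 4 under Jefferson.

Adams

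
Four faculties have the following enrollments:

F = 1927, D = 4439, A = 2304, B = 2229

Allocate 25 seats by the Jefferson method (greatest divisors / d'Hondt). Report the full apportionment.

F=4, D=11, A=5, B=5

Standard divisor 10899/25 ≈ 435.96; standard quotas: F 4.420, D 10.182, A 5.285, B 5.113.
Rounding down gives 4, 10, 5, 5 = 24 seats, so the divisor must be adjusted.
With modified divisor 400: modified quotas F 4.817, D 11.098, A 5.760, B 5.572.
Rounding down: F 4, D 11, A 5, B 5 (total 25).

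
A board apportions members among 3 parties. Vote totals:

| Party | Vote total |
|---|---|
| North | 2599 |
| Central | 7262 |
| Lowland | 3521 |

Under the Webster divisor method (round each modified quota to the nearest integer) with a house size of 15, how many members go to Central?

8

Standard divisor 13382/15 ≈ 892.133; standard quotas: North 2.913, Central 8.140, Lowland 3.947.
Rounding to the nearest integer gives North 3, Central 8, Lowland 4 — total 15, matching the house size, so no adjustment is needed.
Central receives 8.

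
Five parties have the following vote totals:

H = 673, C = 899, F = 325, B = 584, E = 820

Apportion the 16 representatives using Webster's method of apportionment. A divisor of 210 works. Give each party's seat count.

With modified divisor 210: modified quotas H 3.205, C 4.281, F 1.548, B 2.781, E 3.905.
Rounding to the nearest integer: H 3, C 4, F 2, B 3, E 4 (total 16).

H=3, C=4, F=2, B=3, E=4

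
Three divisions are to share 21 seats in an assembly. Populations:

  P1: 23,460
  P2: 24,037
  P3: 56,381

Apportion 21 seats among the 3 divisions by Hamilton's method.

Standard divisor: 103878 ÷ 21 ≈ 4946.571.
Standard quotas: P1 4.7427, P2 4.8593, P3 11.3980.
Lower quotas: P1 4, P2 4, P3 11 (sum 19, leaving 2 seats).
Remainders in descending order: P2 0.8593, P1 0.7427, P3 0.3980.
The surplus seats go to P2, P1.

P1 5, P2 5, P3 11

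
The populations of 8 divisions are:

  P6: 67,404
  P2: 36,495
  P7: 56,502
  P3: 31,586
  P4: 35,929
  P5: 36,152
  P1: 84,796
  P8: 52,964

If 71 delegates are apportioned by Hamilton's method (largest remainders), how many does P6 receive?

The standard divisor is 401828/71 ≈ 5659.549.
Standard quotas: P6 11.9098, P2 6.4484, P7 9.9835, P3 5.5810, P4 6.3484, P5 6.3878, P1 14.9828, P8 9.3583.
Lower quotas: P6 11, P2 6, P7 9, P3 5, P4 6, P5 6, P1 14, P8 9 (sum 66, leaving 5 seats).
Remainders in descending order: P7 0.9835, P1 0.9828, P6 0.9098, P3 0.5810, P2 0.4484, P5 0.3878, P8 0.3583, P4 0.3484.
Largest remainders: P7, P1, P6, P3, P2 receive the extra seats.
P6 receives 12.

12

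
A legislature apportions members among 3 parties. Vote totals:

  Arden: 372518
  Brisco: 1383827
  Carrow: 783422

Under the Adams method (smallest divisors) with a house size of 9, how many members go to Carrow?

3

Standard divisor 2539767/9 ≈ 282196.333; standard quotas: Arden 1.320, Brisco 4.904, Carrow 2.776.
Rounding up gives 2, 5, 3 = 10 seats, so the divisor must be adjusted.
With modified divisor 359200: modified quotas Arden 1.037, Brisco 3.853, Carrow 2.181.
Rounding up: Arden 2, Brisco 4, Carrow 3 (total 9).
Carrow receives 3.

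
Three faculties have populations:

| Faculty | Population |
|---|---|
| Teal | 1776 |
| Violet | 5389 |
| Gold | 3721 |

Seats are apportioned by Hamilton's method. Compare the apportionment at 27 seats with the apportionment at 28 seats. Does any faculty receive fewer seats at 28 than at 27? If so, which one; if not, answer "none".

Teal

At 27 seats: Teal 5, Violet 13, Gold 9.
At 28 seats: Teal 4, Violet 14, Gold 10.
Teal drops from 5 to 4.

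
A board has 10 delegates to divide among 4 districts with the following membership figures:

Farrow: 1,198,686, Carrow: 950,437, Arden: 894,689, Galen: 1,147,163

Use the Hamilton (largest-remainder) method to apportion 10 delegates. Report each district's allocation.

Total 4190975; standard divisor 4190975/10 ≈ 419097.5.
Standard quotas: Farrow 2.8602, Carrow 2.2678, Arden 2.1348, Galen 2.7372.
Lower quotas: Farrow 2, Carrow 2, Arden 2, Galen 2 (sum 8, leaving 2 seats).
Remainders in descending order: Farrow 0.8602, Galen 0.7372, Carrow 0.2678, Arden 0.1348.
The surplus seats go to Farrow, Galen.

Farrow=3, Carrow=2, Arden=2, Galen=3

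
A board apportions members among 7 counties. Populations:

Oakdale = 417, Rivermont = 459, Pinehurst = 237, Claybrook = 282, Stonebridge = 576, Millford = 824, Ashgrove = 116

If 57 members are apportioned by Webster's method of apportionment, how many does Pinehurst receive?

5

Standard divisor 2911/57 ≈ 51.07; standard quotas: Oakdale 8.165, Rivermont 8.988, Pinehurst 4.641, Claybrook 5.522, Stonebridge 11.279, Millford 16.135, Ashgrove 2.271.
Rounding to the nearest integer gives Oakdale 8, Rivermont 9, Pinehurst 5, Claybrook 6, Stonebridge 11, Millford 16, Ashgrove 2 — total 57, matching the house size, so no adjustment is needed.
Pinehurst receives 5.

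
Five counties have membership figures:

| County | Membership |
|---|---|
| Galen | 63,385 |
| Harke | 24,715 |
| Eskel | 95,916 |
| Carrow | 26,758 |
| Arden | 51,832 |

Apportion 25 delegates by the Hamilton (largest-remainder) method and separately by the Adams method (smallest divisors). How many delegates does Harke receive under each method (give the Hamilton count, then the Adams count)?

Hamilton: Galen 6, Harke 2, Eskel 9, Carrow 3, Arden 5.
Adams: Galen 6, Harke 3, Eskel 8, Carrow 3, Arden 5.
Harke gets 2 under Hamilton and 3 under Adams.

2 and 3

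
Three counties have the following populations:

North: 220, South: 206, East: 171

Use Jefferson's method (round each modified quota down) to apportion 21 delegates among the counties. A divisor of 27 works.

North: 8, South: 7, East: 6

With modified divisor 27: modified quotas North 8.148, South 7.630, East 6.333.
Rounding down: North 8, South 7, East 6 (total 21).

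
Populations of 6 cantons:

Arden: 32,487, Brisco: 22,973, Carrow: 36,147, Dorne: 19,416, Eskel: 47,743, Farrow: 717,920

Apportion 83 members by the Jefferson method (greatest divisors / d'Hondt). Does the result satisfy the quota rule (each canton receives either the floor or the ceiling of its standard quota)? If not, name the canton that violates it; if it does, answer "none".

Farrow

Standard quotas: Arden 3.076, Brisco 2.175, Carrow 3.422, Dorne 1.838, Eskel 4.520, Farrow 67.969.
Jefferson allocation: Arden 3, Brisco 2, Carrow 3, Dorne 1, Eskel 4, Farrow 70.
Farrow has quota 67.969 (lower 67, upper 68) but receives 70 — outside the quota interval.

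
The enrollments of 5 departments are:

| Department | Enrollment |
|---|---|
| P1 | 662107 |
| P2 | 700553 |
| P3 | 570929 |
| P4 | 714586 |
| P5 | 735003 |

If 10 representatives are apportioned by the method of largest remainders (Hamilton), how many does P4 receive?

2

Total 3383178; standard divisor 3383178/10 ≈ 338317.8.
Standard quotas: P1 1.9571, P2 2.0707, P3 1.6876, P4 2.1122, P5 2.1725.
Lower quotas: P1 1, P2 2, P3 1, P4 2, P5 2 (sum 8, leaving 2 seats).
Remainders in descending order: P1 0.9571, P3 0.6876, P5 0.1725, P4 0.1122, P2 0.0707.
Largest remainders: P1, P3 receive the extra seats.
P4 receives 2.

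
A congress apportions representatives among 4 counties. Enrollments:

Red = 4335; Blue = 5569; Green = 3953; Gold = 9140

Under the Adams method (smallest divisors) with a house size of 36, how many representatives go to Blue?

Standard divisor 22997/36 ≈ 638.806; standard quotas: Red 6.786, Blue 8.718, Green 6.188, Gold 14.308.
Rounding up gives 7, 9, 7, 15 = 38 seats, so the divisor must be adjusted.
With modified divisor 680: modified quotas Red 6.375, Blue 8.190, Green 5.813, Gold 13.441.
Rounding up: Red 7, Blue 9, Green 6, Gold 14 (total 36).
Blue receives 9.

9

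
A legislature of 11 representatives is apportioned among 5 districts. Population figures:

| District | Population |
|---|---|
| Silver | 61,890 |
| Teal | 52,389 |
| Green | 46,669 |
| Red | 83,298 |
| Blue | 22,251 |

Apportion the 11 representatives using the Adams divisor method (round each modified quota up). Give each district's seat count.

Silver 3, Teal 2, Green 2, Red 3, Blue 1

Standard divisor 266497/11 ≈ 24227; standard quotas: Silver 2.555, Teal 2.162, Green 1.926, Red 3.438, Blue 0.918.
Rounding up gives 3, 3, 2, 4, 1 = 13 seats, so the divisor must be adjusted.
With modified divisor 29400: modified quotas Silver 2.105, Teal 1.782, Green 1.587, Red 2.833, Blue 0.757.
Rounding up: Silver 3, Teal 2, Green 2, Red 3, Blue 1 (total 11).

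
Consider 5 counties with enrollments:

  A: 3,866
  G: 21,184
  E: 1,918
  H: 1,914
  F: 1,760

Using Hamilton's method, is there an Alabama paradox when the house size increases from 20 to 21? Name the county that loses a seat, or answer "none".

none

At 20 seats: A 3, G 14, E 1, H 1, F 1.
At 21 seats: A 3, G 15, E 1, H 1, F 1.
No county's allocation decreased.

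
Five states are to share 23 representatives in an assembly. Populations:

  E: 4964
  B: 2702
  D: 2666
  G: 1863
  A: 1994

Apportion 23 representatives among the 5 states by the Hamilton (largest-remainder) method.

E 8; B 5; D 4; G 3; A 3

The standard divisor is 14189/23 ≈ 616.913.
Standard quotas: E 8.047, B 4.380, D 4.322, G 3.020, A 3.232.
Lower quotas: E 8, B 4, D 4, G 3, A 3 (sum 22, leaving 1 seat).
Remainders in descending order: B 0.380, D 0.322, A 0.232, E 0.047, G 0.020.
Largest remainder: B receives the extra seat.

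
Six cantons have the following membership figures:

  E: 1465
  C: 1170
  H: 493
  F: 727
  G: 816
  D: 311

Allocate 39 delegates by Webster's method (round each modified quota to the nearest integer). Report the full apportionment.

Standard divisor 4982/39 ≈ 127.744; standard quotas: E 11.468, C 9.159, H 3.859, F 5.691, G 6.388, D 2.435.
Rounding to the nearest integer gives 11, 9, 4, 6, 6, 2 = 38 seats, so the divisor must be adjusted.
With modified divisor 126: modified quotas E 11.627, C 9.286, H 3.913, F 5.770, G 6.476, D 2.468.
Rounding to the nearest integer: E 12, C 9, H 4, F 6, G 6, D 2 (total 39).

E: 12; C: 9; H: 4; F: 6; G: 6; D: 2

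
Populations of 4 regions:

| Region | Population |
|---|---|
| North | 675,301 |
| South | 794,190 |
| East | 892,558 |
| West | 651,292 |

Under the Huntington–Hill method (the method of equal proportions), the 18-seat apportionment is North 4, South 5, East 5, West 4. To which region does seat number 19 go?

East

Priority for the next seat is population ÷ (√(s·(s+1))).
Priorities: North 151001.894, South 144998.593, East 162958.050, West 145633.319.
Highest priority: East.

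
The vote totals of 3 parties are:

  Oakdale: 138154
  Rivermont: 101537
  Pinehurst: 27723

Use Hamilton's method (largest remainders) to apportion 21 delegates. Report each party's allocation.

Oakdale: 11; Rivermont: 8; Pinehurst: 2

Total 267414; standard divisor 267414/21 = 12734.
Standard quotas: Oakdale 10.8492, Rivermont 7.9737, Pinehurst 2.1771.
Lower quotas: Oakdale 10, Rivermont 7, Pinehurst 2 (sum 19, leaving 2 seats).
Remainders in descending order: Rivermont 0.9737, Oakdale 0.8492, Pinehurst 0.1771.
The surplus seats go to Rivermont, Oakdale.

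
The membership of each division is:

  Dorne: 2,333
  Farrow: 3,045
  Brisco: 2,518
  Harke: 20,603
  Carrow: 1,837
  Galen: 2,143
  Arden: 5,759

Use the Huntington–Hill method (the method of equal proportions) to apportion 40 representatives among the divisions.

Dorne: 2; Farrow: 3; Brisco: 3; Harke: 22; Carrow: 2; Galen: 2; Arden: 6

With divisor 955: modified quotas Dorne 2.443, Farrow 3.188, Brisco 2.637, Harke 21.574, Carrow 1.924, Galen 2.244, Arden 6.030.
Geometric-mean thresholds: Dorne √(2·3)=2.449, Farrow √(3·4)=3.464, Brisco √(2·3)=2.449, Harke √(21·22)=21.494, Carrow √(1·2)=1.414, Galen √(2·3)=2.449, Arden √(6·7)=6.481.
Each quota rounded against its threshold gives Dorne 2, Farrow 3, Brisco 3, Harke 22, Carrow 2, Galen 2, Arden 6 (total 40).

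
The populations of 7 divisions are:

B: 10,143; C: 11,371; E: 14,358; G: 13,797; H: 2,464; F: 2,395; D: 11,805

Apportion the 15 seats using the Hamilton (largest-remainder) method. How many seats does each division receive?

Total 66333; standard divisor 66333/15 ≈ 4422.2.
Standard quotas: B 2.2937, C 2.5713, E 3.2468, G 3.1199, H 0.5572, F 0.5416, D 2.6695.
Lower quotas: B 2, C 2, E 3, G 3, H 0, F 0, D 2 (sum 12, leaving 3 seats).
Remainders in descending order: D 0.6695, C 0.5713, H 0.5572, F 0.5416, B 0.2937, E 0.2468, G 0.1199.
Largest remainders: D, C, H receive the extra seats.

B 2, C 3, E 3, G 3, H 1, F 0, D 3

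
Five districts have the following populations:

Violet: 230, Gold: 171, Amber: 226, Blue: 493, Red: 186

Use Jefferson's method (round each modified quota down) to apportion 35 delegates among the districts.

Standard divisor 1306/35 ≈ 37.314; standard quotas: Violet 6.164, Gold 4.583, Amber 6.057, Blue 13.212, Red 4.985.
Rounding down gives 6, 4, 6, 13, 4 = 33 seats, so the divisor must be adjusted.
With modified divisor 35: modified quotas Violet 6.571, Gold 4.886, Amber 6.457, Blue 14.086, Red 5.314.
Rounding down: Violet 6, Gold 4, Amber 6, Blue 14, Red 5 (total 35).

Violet 6; Gold 4; Amber 6; Blue 14; Red 5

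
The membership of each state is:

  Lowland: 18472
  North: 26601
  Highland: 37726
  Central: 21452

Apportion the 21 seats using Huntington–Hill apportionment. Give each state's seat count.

With divisor 4949: modified quotas Lowland 3.732, North 5.375, Highland 7.623, Central 4.335.
Geometric-mean thresholds: Lowland √(3·4)=3.464, North √(5·6)=5.477, Highland √(7·8)=7.483, Central √(4·5)=4.472.
Each quota rounded against its threshold gives Lowland 4, North 5, Highland 8, Central 4 (total 21).

Lowland: 4, North: 5, Highland: 8, Central: 4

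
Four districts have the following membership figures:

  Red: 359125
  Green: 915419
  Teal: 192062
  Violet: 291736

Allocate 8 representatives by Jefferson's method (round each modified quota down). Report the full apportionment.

Red 1; Green 5; Teal 1; Violet 1

Standard divisor 1758342/8 ≈ 219792.75; standard quotas: Red 1.634, Green 4.165, Teal 0.874, Violet 1.327.
Rounding down gives 1, 4, 0, 1 = 6 seats, so the divisor must be adjusted.
With modified divisor 182027: modified quotas Red 1.973, Green 5.029, Teal 1.055, Violet 1.603.
Rounding down: Red 1, Green 5, Teal 1, Violet 1 (total 8).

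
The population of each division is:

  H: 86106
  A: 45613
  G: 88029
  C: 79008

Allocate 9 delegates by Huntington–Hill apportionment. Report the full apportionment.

H 3; A 1; G 3; C 2

With divisor 33704: modified quotas H 2.555, A 1.353, G 2.612, C 2.344.
Geometric-mean thresholds: H √(2·3)=2.449, A √(1·2)=1.414, G √(2·3)=2.449, C √(2·3)=2.449.
Each quota rounded against its threshold gives H 3, A 1, G 3, C 2 (total 9).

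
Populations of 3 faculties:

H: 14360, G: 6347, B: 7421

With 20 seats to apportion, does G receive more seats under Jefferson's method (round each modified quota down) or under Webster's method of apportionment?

Webster

Jefferson: H 11, G 4, B 5.
Webster: H 10, G 5, B 5.
G gets 4 under Jefferson and 5 under Webster.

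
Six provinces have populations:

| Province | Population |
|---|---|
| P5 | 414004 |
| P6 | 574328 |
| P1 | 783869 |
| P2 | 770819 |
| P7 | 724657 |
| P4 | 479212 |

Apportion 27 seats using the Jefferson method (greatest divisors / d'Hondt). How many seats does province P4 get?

3

Standard divisor 3746889/27 ≈ 138773.667; standard quotas: P5 2.983, P6 4.139, P1 5.649, P2 5.555, P7 5.222, P4 3.453.
Rounding down gives 2, 4, 5, 5, 5, 3 = 24 seats, so the divisor must be adjusted.
With modified divisor 124600: modified quotas P5 3.323, P6 4.609, P1 6.291, P2 6.186, P7 5.816, P4 3.846.
Rounding down: P5 3, P6 4, P1 6, P2 6, P7 5, P4 3 (total 27).
P4 receives 3.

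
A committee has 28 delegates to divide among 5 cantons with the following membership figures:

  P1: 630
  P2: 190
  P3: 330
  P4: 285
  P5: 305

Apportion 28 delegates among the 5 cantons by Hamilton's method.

The standard divisor is 1740/28 ≈ 62.143.
Standard quotas: P1 10.138, P2 3.057, P3 5.310, P4 4.586, P5 4.908.
Lower quotas: P1 10, P2 3, P3 5, P4 4, P5 4 (sum 26, leaving 2 seats).
Remainders in descending order: P5 0.908, P4 0.586, P3 0.310, P1 0.138, P2 0.057.
Largest remainders: P5, P4 receive the extra seats.

P1 10, P2 3, P3 5, P4 5, P5 5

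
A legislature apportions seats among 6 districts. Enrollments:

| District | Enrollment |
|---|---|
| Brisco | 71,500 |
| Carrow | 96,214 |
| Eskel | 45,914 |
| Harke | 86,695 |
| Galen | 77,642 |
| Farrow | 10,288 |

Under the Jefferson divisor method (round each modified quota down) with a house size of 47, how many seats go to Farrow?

Standard divisor 388253/47 ≈ 8260.702; standard quotas: Brisco 8.655, Carrow 11.647, Eskel 5.558, Harke 10.495, Galen 9.399, Farrow 1.245.
Rounding down gives 8, 11, 5, 10, 9, 1 = 44 seats, so the divisor must be adjusted.
With modified divisor 7800: modified quotas Brisco 9.167, Carrow 12.335, Eskel 5.886, Harke 11.115, Galen 9.954, Farrow 1.319.
Rounding down: Brisco 9, Carrow 12, Eskel 5, Harke 11, Galen 9, Farrow 1 (total 47).
Farrow receives 1.

1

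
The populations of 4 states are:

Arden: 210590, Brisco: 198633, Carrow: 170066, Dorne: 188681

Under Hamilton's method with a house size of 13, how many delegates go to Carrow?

3

Total 767970; standard divisor 767970/13 ≈ 59074.615.
Standard quotas: Arden 3.5648, Brisco 3.3624, Carrow 2.8788, Dorne 3.1939.
Lower quotas: Arden 3, Brisco 3, Carrow 2, Dorne 3 (sum 11, leaving 2 seats).
Remainders in descending order: Carrow 0.8788, Arden 0.5648, Brisco 0.3624, Dorne 0.1939.
The surplus seats go to Carrow, Arden.
Carrow receives 3.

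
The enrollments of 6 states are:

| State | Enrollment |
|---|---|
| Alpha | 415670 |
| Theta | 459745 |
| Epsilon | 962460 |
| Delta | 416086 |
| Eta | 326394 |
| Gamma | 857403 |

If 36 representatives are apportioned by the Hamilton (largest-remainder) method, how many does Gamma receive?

Total 3437758; standard divisor 3437758/36 ≈ 95493.278.
Standard quotas: Alpha 4.3529, Theta 4.8144, Epsilon 10.0788, Delta 4.3572, Eta 3.4180, Gamma 8.9787.
Lower quotas: Alpha 4, Theta 4, Epsilon 10, Delta 4, Eta 3, Gamma 8 (sum 33, leaving 3 seats).
Remainders in descending order: Gamma 0.9787, Theta 0.8144, Eta 0.4180, Delta 0.3572, Alpha 0.3529, Epsilon 0.0788.
The surplus seats go to Gamma, Theta, Eta.
Gamma receives 9.

9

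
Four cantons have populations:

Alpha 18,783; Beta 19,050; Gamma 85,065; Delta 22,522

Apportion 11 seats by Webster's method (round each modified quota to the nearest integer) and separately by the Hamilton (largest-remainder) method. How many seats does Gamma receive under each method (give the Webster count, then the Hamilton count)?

Webster: Alpha 1, Beta 1, Gamma 7, Delta 2.
Hamilton: Alpha 1, Beta 2, Gamma 6, Delta 2.
Gamma gets 7 under Webster and 6 under Hamilton.

7 and 6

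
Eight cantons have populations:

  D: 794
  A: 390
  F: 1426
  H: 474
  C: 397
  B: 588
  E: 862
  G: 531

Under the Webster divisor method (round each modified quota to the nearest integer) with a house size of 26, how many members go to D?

Standard divisor 5462/26 ≈ 210.077; standard quotas: D 3.780, A 1.856, F 6.788, H 2.256, C 1.890, B 2.799, E 4.103, G 2.528.
Rounding to the nearest integer gives 4, 2, 7, 2, 2, 3, 4, 3 = 27 seats, so the divisor must be adjusted.
With modified divisor 216: modified quotas D 3.676, A 1.806, F 6.602, H 2.194, C 1.838, B 2.722, E 3.991, G 2.458.
Rounding to the nearest integer: D 4, A 2, F 7, H 2, C 2, B 3, E 4, G 2 (total 26).
D receives 4.

4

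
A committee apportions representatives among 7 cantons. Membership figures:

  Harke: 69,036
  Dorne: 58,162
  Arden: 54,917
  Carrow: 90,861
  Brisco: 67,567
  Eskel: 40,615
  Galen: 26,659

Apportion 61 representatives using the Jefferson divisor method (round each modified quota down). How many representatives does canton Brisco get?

Standard divisor 407817/61 ≈ 6685.525; standard quotas: Harke 10.326, Dorne 8.700, Arden 8.214, Carrow 13.591, Brisco 10.106, Eskel 6.075, Galen 3.988.
Rounding down gives 10, 8, 8, 13, 10, 6, 3 = 58 seats, so the divisor must be adjusted.
With modified divisor 6400: modified quotas Harke 10.787, Dorne 9.088, Arden 8.581, Carrow 14.197, Brisco 10.557, Eskel 6.346, Galen 4.165.
Rounding down: Harke 10, Dorne 9, Arden 8, Carrow 14, Brisco 10, Eskel 6, Galen 4 (total 61).
Brisco receives 10.

10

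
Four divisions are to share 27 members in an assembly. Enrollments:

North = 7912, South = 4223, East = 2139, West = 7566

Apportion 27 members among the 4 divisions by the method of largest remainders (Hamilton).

North 10, South 5, East 3, West 9

Standard divisor: 21840 ÷ 27 ≈ 808.889.
Standard quotas: North 9.7813, South 5.2207, East 2.6444, West 9.3536.
Lower quotas: North 9, South 5, East 2, West 9 (sum 25, leaving 2 seats).
Remainders in descending order: North 0.7813, East 0.6444, West 0.3536, South 0.2207.
The surplus seats go to North, East.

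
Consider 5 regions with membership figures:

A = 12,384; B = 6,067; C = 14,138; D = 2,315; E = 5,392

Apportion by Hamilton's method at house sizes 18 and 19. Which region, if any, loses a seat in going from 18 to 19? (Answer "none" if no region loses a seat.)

none

At 18 seats: A 6, B 3, C 6, D 1, E 2.
At 19 seats: A 6, B 3, C 7, D 1, E 2.
No region's allocation decreased.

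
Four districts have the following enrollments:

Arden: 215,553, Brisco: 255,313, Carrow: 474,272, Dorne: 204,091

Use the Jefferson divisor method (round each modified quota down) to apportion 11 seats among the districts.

Arden 2; Brisco 2; Carrow 5; Dorne 2

Standard divisor 1149229/11 ≈ 104475.364; standard quotas: Arden 2.063, Brisco 2.444, Carrow 4.540, Dorne 1.953.
Rounding down gives 2, 2, 4, 1 = 9 seats, so the divisor must be adjusted.
With modified divisor 90000: modified quotas Arden 2.395, Brisco 2.837, Carrow 5.270, Dorne 2.268.
Rounding down: Arden 2, Brisco 2, Carrow 5, Dorne 2 (total 11).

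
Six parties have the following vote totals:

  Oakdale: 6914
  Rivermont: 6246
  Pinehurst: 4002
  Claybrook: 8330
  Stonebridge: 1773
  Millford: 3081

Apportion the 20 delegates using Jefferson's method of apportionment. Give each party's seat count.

Oakdale 5; Rivermont 4; Pinehurst 2; Claybrook 6; Stonebridge 1; Millford 2

Standard divisor 30346/20 ≈ 1517.3; standard quotas: Oakdale 4.557, Rivermont 4.117, Pinehurst 2.638, Claybrook 5.490, Stonebridge 1.169, Millford 2.031.
Rounding down gives 4, 4, 2, 5, 1, 2 = 18 seats, so the divisor must be adjusted.
With modified divisor 1360: modified quotas Oakdale 5.084, Rivermont 4.593, Pinehurst 2.943, Claybrook 6.125, Stonebridge 1.304, Millford 2.265.
Rounding down: Oakdale 5, Rivermont 4, Pinehurst 2, Claybrook 6, Stonebridge 1, Millford 2 (total 20).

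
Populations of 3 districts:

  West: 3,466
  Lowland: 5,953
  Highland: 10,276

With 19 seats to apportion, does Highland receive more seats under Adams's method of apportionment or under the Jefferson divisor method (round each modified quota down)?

Jefferson

Adams: West 4, Lowland 6, Highland 9.
Jefferson: West 3, Lowland 6, Highland 10.
Highland gets 9 under Adams and 10 under Jefferson.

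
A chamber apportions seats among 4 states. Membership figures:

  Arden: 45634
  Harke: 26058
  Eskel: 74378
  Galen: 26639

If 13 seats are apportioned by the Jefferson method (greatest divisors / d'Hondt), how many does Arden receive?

3

Standard divisor 172709/13 ≈ 13285.308; standard quotas: Arden 3.435, Harke 1.961, Eskel 5.599, Galen 2.005.
Rounding down gives 3, 1, 5, 2 = 11 seats, so the divisor must be adjusted.
With modified divisor 11900: modified quotas Arden 3.835, Harke 2.190, Eskel 6.250, Galen 2.239.
Rounding down: Arden 3, Harke 2, Eskel 6, Galen 2 (total 13).
Arden receives 3.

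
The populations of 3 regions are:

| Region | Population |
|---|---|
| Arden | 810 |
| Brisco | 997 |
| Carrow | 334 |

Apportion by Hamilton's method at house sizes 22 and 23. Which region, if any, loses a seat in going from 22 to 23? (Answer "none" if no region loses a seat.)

Carrow

At 22 seats: Arden 8, Brisco 10, Carrow 4.
At 23 seats: Arden 9, Brisco 11, Carrow 3.
Carrow drops from 4 to 3.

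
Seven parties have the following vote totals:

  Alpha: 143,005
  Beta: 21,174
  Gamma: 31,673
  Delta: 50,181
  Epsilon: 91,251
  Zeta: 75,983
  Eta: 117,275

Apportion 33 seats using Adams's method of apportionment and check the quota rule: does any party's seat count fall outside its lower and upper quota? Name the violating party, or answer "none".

Standard quotas: Alpha 8.895, Beta 1.317, Gamma 1.970, Delta 3.121, Epsilon 5.676, Zeta 4.726, Eta 7.295.
Adams allocation: Alpha 8, Beta 2, Gamma 2, Delta 3, Epsilon 6, Zeta 5, Eta 7.
Every allocation lies between the lower and upper quota.

none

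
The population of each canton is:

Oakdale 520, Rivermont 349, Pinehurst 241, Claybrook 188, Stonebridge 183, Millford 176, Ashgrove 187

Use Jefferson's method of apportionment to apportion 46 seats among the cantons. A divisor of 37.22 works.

Oakdale=13, Rivermont=9, Pinehurst=6, Claybrook=5, Stonebridge=4, Millford=4, Ashgrove=5

With modified divisor 37.22: modified quotas Oakdale 13.971, Rivermont 9.377, Pinehurst 6.475, Claybrook 5.051, Stonebridge 4.917, Millford 4.729, Ashgrove 5.024.
Rounding down: Oakdale 13, Rivermont 9, Pinehurst 6, Claybrook 5, Stonebridge 4, Millford 4, Ashgrove 5 (total 46).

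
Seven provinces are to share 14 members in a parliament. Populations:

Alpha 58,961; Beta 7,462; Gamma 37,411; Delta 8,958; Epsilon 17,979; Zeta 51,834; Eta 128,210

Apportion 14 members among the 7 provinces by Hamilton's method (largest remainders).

Alpha=3; Beta=0; Gamma=2; Delta=0; Epsilon=1; Zeta=2; Eta=6

Standard divisor: 310815 ÷ 14 ≈ 22201.071.
Standard quotas: Alpha 2.6558, Beta 0.3361, Gamma 1.6851, Delta 0.4035, Epsilon 0.8098, Zeta 2.3348, Eta 5.7749.
Lower quotas: Alpha 2, Beta 0, Gamma 1, Delta 0, Epsilon 0, Zeta 2, Eta 5 (sum 10, leaving 4 seats).
Remainders in descending order: Epsilon 0.8098, Eta 0.7749, Gamma 0.6851, Alpha 0.6558, Delta 0.4035, Beta 0.3361, Zeta 0.3348.
The surplus seats go to Epsilon, Eta, Gamma, Alpha.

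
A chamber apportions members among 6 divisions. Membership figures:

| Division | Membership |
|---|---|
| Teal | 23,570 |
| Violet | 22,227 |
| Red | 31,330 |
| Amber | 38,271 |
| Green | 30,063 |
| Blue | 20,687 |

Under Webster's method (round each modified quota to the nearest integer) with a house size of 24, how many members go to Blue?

3

Standard divisor 166148/24 ≈ 6922.833; standard quotas: Teal 3.405, Violet 3.211, Red 4.526, Amber 5.528, Green 4.343, Blue 2.988.
Rounding to the nearest integer gives Teal 3, Violet 3, Red 5, Amber 6, Green 4, Blue 3 — total 24, matching the house size, so no adjustment is needed.
Blue receives 3.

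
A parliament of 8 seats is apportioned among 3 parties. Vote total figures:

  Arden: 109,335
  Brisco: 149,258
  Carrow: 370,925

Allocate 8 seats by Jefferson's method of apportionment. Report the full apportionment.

Arden=1, Brisco=2, Carrow=5

Standard divisor 629518/8 ≈ 78689.75; standard quotas: Arden 1.389, Brisco 1.897, Carrow 4.714.
Rounding down gives 1, 1, 4 = 6 seats, so the divisor must be adjusted.
With modified divisor 68000: modified quotas Arden 1.608, Brisco 2.195, Carrow 5.455.
Rounding down: Arden 1, Brisco 2, Carrow 5 (total 8).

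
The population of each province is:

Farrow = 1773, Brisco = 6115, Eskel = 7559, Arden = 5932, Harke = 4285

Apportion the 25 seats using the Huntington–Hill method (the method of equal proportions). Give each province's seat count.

With divisor 1047: modified quotas Farrow 1.693, Brisco 5.840, Eskel 7.220, Arden 5.666, Harke 4.093.
Geometric-mean thresholds: Farrow √(1·2)=1.414, Brisco √(5·6)=5.477, Eskel √(7·8)=7.483, Arden √(5·6)=5.477, Harke √(4·5)=4.472.
Each quota rounded against its threshold gives Farrow 2, Brisco 6, Eskel 7, Arden 6, Harke 4 (total 25).

Farrow: 2, Brisco: 6, Eskel: 7, Arden: 6, Harke: 4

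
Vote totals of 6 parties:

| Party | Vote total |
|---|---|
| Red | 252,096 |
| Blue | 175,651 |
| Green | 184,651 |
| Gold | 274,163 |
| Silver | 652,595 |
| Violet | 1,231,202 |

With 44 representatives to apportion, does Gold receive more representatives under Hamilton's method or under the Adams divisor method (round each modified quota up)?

Adams

Hamilton: Red 4, Blue 3, Green 3, Gold 4, Silver 10, Violet 20.
Adams: Red 4, Blue 3, Green 3, Gold 5, Silver 10, Violet 19.
Gold gets 4 under Hamilton and 5 under Adams.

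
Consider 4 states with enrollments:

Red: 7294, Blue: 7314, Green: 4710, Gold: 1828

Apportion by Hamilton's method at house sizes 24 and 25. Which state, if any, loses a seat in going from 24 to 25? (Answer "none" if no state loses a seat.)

At 24 seats: Red 8, Blue 8, Green 6, Gold 2.
At 25 seats: Red 9, Blue 9, Green 5, Gold 2.
Green drops from 6 to 5.

Green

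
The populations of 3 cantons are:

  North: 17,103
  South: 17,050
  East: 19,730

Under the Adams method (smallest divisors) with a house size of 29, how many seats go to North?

9

Standard divisor 53883/29 ≈ 1858.034; standard quotas: North 9.205, South 9.176, East 10.619.
Rounding up gives 10, 10, 11 = 31 seats, so the divisor must be adjusted.
With modified divisor 1940: modified quotas North 8.816, South 8.789, East 10.170.
Rounding up: North 9, South 9, East 11 (total 29).
North receives 9.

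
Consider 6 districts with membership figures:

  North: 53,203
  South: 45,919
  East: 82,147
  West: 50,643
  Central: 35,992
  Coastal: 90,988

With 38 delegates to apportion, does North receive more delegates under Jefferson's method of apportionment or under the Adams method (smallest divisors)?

Adams

Jefferson: North 5, South 5, East 9, West 5, Central 4, Coastal 10.
Adams: North 6, South 5, East 9, West 5, Central 4, Coastal 9.
North gets 5 under Jefferson and 6 under Adams.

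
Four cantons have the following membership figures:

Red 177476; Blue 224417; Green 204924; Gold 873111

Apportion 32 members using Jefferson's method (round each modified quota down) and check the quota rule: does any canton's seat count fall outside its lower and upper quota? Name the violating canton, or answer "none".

none

Standard quotas: Red 3.838, Blue 4.852, Green 4.431, Gold 18.879.
Jefferson allocation: Red 4, Blue 5, Green 4, Gold 19.
Every allocation lies between the lower and upper quota.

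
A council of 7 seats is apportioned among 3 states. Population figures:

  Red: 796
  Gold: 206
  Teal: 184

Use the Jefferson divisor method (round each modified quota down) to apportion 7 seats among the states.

Standard divisor 1186/7 ≈ 169.429; standard quotas: Red 4.698, Gold 1.216, Teal 1.086.
Rounding down gives 4, 1, 1 = 6 seats, so the divisor must be adjusted.
With modified divisor 150: modified quotas Red 5.307, Gold 1.373, Teal 1.227.
Rounding down: Red 5, Gold 1, Teal 1 (total 7).

Red=5; Gold=1; Teal=1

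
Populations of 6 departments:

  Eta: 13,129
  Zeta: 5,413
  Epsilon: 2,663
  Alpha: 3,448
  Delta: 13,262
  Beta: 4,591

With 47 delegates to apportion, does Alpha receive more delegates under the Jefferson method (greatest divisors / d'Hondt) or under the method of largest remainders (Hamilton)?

Jefferson: Eta 15, Zeta 6, Epsilon 3, Alpha 3, Delta 15, Beta 5.
Hamilton: Eta 14, Zeta 6, Epsilon 3, Alpha 4, Delta 15, Beta 5.
Alpha gets 3 under Jefferson and 4 under Hamilton.

Hamilton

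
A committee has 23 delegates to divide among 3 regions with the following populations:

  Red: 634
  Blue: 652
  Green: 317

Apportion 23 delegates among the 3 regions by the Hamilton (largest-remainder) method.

The standard divisor is 1603/23 ≈ 69.696.
Standard quotas: Red 9.097, Blue 9.355, Green 4.548.
Lower quotas: Red 9, Blue 9, Green 4 (sum 22, leaving 1 seat).
Remainders in descending order: Green 0.548, Blue 0.355, Red 0.097.
Largest remainder: Green receives the extra seat.

Red 9; Blue 9; Green 5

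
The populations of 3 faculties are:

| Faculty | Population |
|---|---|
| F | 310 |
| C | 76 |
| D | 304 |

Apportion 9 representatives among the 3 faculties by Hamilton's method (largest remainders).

F 4, C 1, D 4

The standard divisor is 690/9 ≈ 76.667.
Standard quotas: F 4.043, C 0.991, D 3.965.
Lower quotas: F 4, C 0, D 3 (sum 7, leaving 2 seats).
Remainders in descending order: C 0.991, D 0.965, F 0.043.
The surplus seats go to C, D.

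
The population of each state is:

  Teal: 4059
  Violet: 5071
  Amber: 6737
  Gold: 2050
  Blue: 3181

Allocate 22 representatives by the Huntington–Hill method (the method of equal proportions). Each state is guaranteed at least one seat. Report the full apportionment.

Teal: 4; Violet: 6; Amber: 7; Gold: 2; Blue: 3

With divisor 922: modified quotas Teal 4.402, Violet 5.500, Amber 7.307, Gold 2.223, Blue 3.450.
Geometric-mean thresholds: Teal √(4·5)=4.472, Violet √(5·6)=5.477, Amber √(7·8)=7.483, Gold √(2·3)=2.449, Blue √(3·4)=3.464.
Each quota rounded against its threshold gives Teal 4, Violet 6, Amber 7, Gold 2, Blue 3 (total 22).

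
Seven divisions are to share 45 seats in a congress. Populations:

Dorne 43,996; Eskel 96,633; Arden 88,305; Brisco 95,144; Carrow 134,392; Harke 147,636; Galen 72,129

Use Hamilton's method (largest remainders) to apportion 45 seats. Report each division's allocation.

Dorne 3, Eskel 6, Arden 6, Brisco 6, Carrow 9, Harke 10, Galen 5

Standard divisor: 678235 ÷ 45 ≈ 15071.889.
Standard quotas: Dorne 2.9191, Eskel 6.4115, Arden 5.8589, Brisco 6.3127, Carrow 8.9167, Harke 9.7955, Galen 4.7857.
Lower quotas: Dorne 2, Eskel 6, Arden 5, Brisco 6, Carrow 8, Harke 9, Galen 4 (sum 40, leaving 5 seats).
Remainders in descending order: Dorne 0.9191, Carrow 0.9167, Arden 0.8589, Harke 0.7955, Galen 0.7857, Eskel 0.4115, Brisco 0.3127.
Largest remainders: Dorne, Carrow, Arden, Harke, Galen receive the extra seats.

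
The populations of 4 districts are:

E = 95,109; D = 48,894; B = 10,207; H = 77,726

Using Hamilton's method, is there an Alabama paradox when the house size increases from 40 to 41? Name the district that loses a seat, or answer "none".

D

At 40 seats: E 16, D 9, B 2, H 13.
At 41 seats: E 17, D 8, B 2, H 14.
D drops from 9 to 8.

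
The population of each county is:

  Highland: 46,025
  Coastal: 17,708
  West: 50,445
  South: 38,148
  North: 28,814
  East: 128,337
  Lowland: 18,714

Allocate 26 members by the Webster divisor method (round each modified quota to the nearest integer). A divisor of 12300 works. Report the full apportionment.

With modified divisor 12300: modified quotas Highland 3.742, Coastal 1.440, West 4.101, South 3.101, North 2.343, East 10.434, Lowland 1.521.
Rounding to the nearest integer: Highland 4, Coastal 1, West 4, South 3, North 2, East 10, Lowland 2 (total 26).

Highland 4, Coastal 1, West 4, South 3, North 2, East 10, Lowland 2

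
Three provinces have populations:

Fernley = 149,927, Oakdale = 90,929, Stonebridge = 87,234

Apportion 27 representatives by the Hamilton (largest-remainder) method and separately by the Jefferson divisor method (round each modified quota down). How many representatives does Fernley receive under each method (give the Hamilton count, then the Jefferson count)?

Hamilton: Fernley 12, Oakdale 8, Stonebridge 7.
Jefferson: Fernley 13, Oakdale 7, Stonebridge 7.
Fernley gets 12 under Hamilton and 13 under Jefferson.

12 and 13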